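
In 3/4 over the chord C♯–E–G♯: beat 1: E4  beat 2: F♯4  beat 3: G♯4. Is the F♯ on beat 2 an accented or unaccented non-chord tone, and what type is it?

The harmony at that moment is C♯ minor triad (C♯, E, G♯); F♯4 is not a chord tone.
It is approached by step up from E4 and left by step up to G♯4.
Step in, step out in the same direction — a passing tone.
It falls on a weak beat, so it is unaccented.

Unaccented passing tone.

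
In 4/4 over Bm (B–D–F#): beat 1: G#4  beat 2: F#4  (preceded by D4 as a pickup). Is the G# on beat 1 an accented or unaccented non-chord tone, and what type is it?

Accented appoggiatura.

The harmony at that moment is B minor triad (B, D, F#); G#4 is not a chord tone.
It is approached by leap up from D4 and left by step down to F#4.
Leap in, step out — an appoggiatura.
It falls on the downbeat, so it is accented.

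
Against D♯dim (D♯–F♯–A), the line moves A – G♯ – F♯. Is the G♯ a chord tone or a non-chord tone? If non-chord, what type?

Non-chord tone — a passing tone.

The harmony at that moment is D♯ diminished triad (D♯, F♯, A); G♯ is not a chord tone.
It is approached by step down from A and left by step down to F♯.
Step in, step out in the same direction — a passing tone.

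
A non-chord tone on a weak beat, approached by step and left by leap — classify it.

Approach: by step. Departure: by leap. Metric position: weak.
Step in, leap out, from a weak position — an escape tone (échappée). (It is the mirror image of the appoggiatura, which leaps in and steps out on a strong beat.)

Escape tone.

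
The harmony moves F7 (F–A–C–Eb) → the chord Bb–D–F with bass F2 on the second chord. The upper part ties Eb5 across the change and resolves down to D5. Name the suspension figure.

7–6 suspension.

At the second chord the bass is F2. The suspended Eb5 lies a seventh above the bass; after resolving down by step to D5, the interval above the bass becomes a sixth.
Suspension figures are named by those two intervals: 7–6.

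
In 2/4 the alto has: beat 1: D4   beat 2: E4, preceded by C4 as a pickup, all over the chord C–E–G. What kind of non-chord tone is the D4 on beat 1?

The harmony at that moment is C major triad (C, E, G); D4 is not a chord tone.
It is approached by step up from C4 and left by step up to E4.
Step in, step out in the same direction — a passing tone.

Passing tone.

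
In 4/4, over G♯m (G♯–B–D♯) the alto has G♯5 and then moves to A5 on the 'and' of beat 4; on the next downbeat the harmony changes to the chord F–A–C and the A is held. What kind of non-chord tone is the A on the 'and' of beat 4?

The harmony at that moment is G♯ minor triad (G♯, B, D♯); A5 is not a chord tone.
It is approached by step up from G♯5 and then sustained as the same pitch into the next harmony.
Arriving early and becoming a chord tone when the harmony changes — an anticipation.

Anticipation.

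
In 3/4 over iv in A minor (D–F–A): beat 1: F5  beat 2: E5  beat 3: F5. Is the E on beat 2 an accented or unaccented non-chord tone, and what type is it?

Unaccented neighbor tone.

The harmony at that moment is D minor triad (D, F, A); E5 is not a chord tone.
It is approached by step down from F5 and left by step up to F5.
Step away and step back to the same note — a neighbor tone (lower neighbor).
It falls on a weak beat, so it is unaccented.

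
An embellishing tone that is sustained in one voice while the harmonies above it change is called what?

Approach: none. Departure: none — a single pitch is sustained while the chords change around it, passing through harmonies that do not contain it.
No melodic motion at all; the dissonance is created entirely by the moving harmonies against the stationary note — a pedal tone (pedal point).

Pedal tone.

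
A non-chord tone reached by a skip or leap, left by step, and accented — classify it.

Approach: by leap. Departure: by step. Metric position: strong.
Leap in, step out, in a metrically strong position — an appoggiatura. (It is the mirror image of the escape tone, which steps in and leaps out from a weak position.)

Appoggiatura.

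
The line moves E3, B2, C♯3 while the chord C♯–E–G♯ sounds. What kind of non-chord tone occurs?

The harmony at that moment is C♯ minor triad (C♯, E, G♯); B2 is not a chord tone.
It is approached by leap down from E3 and left by step up to C♯3.
Leap in, step out — an appoggiatura.

B2 is an appoggiatura.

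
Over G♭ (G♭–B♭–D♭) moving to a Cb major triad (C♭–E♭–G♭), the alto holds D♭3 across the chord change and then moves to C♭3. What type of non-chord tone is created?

D♭3 is a suspension.

The harmony at that moment is C♭ major triad (C♭, E♭, G♭); D♭3 is not a chord tone.
It is held over (the same pitch as the preceding D♭3) and left by step down to C♭3.
Held over from the previous chord and resolving down by step — a suspension.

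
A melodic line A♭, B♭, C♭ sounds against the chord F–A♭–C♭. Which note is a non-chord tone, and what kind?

The harmony at that moment is F diminished triad (F, A♭, C♭); B♭ is not a chord tone.
It is approached by step up from A♭ and left by step up to C♭.
Step in, step out in the same direction — a passing tone.

B♭ is a passing tone.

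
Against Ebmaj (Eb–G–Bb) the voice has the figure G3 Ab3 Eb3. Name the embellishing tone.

The harmony at that moment is Eb major triad (Eb, G, Bb); Ab3 is not a chord tone.
It is approached by step up from G3 and left by leap down to Eb3.
Step in, leap out — an escape tone.

Ab3 is an escape tone.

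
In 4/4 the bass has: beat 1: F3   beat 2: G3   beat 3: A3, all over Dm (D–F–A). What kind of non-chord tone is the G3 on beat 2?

Passing tone.

The harmony at that moment is D minor triad (D, F, A); G3 is not a chord tone.
It is approached by step up from F3 and left by step up to A3.
Step in, step out in the same direction — a passing tone.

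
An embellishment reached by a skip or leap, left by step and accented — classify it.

Approach: by leap. Departure: by step. Metric position: strong.
Leap in, step out, in a metrically strong position — an appoggiatura. (It is the mirror image of the escape tone, which steps in and leaps out from a weak position.)

Appoggiatura.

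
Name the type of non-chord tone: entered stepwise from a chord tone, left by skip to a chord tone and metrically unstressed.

Escape tone.

Approach: by step. Departure: by leap. Metric position: weak.
Step in, leap out, from a weak position — an escape tone (échappée). (It is the mirror image of the appoggiatura, which leaps in and steps out on a strong beat.)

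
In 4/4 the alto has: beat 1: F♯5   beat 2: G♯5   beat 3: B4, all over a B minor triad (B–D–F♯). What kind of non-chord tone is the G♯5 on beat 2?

The harmony at that moment is B minor triad (B, D, F♯); G♯5 is not a chord tone.
It is approached by step up from F♯5 and left by leap down to B4.
Step in, leap out, on a weak beat — an escape tone.

Escape tone.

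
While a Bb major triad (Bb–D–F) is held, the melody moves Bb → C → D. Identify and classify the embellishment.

The harmony at that moment is Bb major triad (Bb, D, F); C is not a chord tone.
It is approached by step up from Bb and left by step up to D.
Step in, step out in the same direction — a passing tone.

C is a passing tone.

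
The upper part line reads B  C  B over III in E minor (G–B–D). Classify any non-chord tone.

C is a neighbor tone.

The harmony at that moment is G major triad (G, B, D); C is not a chord tone.
It is approached by step up from B and left by step down to B.
Step away and step back to the same note — a neighbor tone (upper neighbor).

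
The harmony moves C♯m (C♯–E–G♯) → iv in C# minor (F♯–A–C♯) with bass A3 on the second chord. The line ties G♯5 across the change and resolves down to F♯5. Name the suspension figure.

7–6 suspension.

At the second chord the bass is A3. The suspended G♯5 lies a seventh above the bass; after resolving down by step to F♯5, the interval above the bass becomes a sixth.
Suspension figures are named by those two intervals: 7–6.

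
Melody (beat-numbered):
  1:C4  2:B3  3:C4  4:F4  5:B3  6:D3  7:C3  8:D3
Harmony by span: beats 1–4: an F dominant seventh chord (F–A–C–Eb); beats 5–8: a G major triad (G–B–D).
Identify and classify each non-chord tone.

The harmony at that moment is F dominant seventh chord (F, A, C, Eb); B3 is not a chord tone.
It is approached by step down from C4 and left by step up to C4.
Step away and step back to the same note — a neighbor tone (lower neighbor).
The harmony at that moment is G major triad (G, B, D); C3 is not a chord tone.
It is approached by step down from D3 and left by step up to D3.
Step away and step back to the same note — a neighbor tone (lower neighbor).

B3 (beat 2) — neighbor tone; C3 (beat 7) — neighbor tone.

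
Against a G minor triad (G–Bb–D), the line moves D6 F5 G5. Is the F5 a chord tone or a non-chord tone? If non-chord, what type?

Non-chord tone — an appoggiatura.

The harmony at that moment is G minor triad (G, Bb, D); F5 is not a chord tone.
It is approached by leap down from D6 and left by step up to G5.
Leap in, step out — an appoggiatura.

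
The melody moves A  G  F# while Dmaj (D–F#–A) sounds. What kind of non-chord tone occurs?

The harmony at that moment is D major triad (D, F#, A); G is not a chord tone.
It is approached by step down from A and left by step down to F#.
Step in, step out in the same direction — a passing tone.

G is a passing tone.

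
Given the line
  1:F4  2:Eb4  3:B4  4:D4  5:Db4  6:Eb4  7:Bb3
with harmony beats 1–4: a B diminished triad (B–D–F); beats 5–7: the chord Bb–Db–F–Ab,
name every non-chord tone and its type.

The harmony at that moment is B diminished triad (B, D, F); Eb4 is not a chord tone.
It is approached by step down from F4 and left by leap up to B4.
Step in, leap out — an escape tone.
The harmony at that moment is Bb minor seventh chord (Bb, Db, F, Ab); Eb4 is not a chord tone.
It is approached by step up from Db4 and left by leap down to Bb3.
Step in, leap out — an escape tone.

Eb4 (beat 2) — escape tone; Eb4 (beat 6) — escape tone.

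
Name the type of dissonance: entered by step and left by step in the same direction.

Approach: by step. Departure: by step, continuing in the same direction.
Stepwise on both sides with no change of direction means the note fills in the space between two different chord tones — a passing tone. (Had it turned back to its starting note it would be a neighbor tone instead.)

Passing tone.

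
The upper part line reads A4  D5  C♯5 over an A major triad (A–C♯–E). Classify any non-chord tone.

D5 is an appoggiatura.

The harmony at that moment is A major triad (A, C♯, E); D5 is not a chord tone.
It is approached by leap up from A4 and left by step down to C♯5.
Leap in, step out — an appoggiatura.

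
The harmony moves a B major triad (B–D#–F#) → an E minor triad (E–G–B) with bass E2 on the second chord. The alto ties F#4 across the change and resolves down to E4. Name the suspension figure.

9–8 suspension.

At the second chord the bass is E2. The suspended F#4 lies a ninth above the bass; after resolving down by step to E4, the interval above the bass becomes an octave.
Suspension figures are named by those two intervals: 9–8.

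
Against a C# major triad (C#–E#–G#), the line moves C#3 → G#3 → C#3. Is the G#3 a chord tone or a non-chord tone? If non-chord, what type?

Chord tone (the fifth of C# major triad).

C# major triad contains C#, E#, G#; G# is the fifth, so it is a chord tone.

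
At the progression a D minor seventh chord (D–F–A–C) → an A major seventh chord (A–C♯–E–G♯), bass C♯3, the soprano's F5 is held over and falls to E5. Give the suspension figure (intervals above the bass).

4–3 suspension.

At the second chord the bass is C♯3. The suspended F5 lies a fourth above the bass; after resolving down by step to E5, the interval above the bass becomes a third.
Suspension figures are named by those two intervals: 4–3.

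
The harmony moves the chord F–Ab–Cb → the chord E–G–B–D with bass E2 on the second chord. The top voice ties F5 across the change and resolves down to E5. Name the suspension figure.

9–8 suspension.

At the second chord the bass is E2. The suspended F5 lies a ninth above the bass; after resolving down by step to E5, the interval above the bass becomes an octave.
Suspension figures are named by those two intervals: 9–8.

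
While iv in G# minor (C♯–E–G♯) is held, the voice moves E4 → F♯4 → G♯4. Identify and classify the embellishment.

F♯4 is a passing tone.

The harmony at that moment is C♯ minor triad (C♯, E, G♯); F♯4 is not a chord tone.
It is approached by step up from E4 and left by step up to G♯4.
Step in, step out in the same direction — a passing tone.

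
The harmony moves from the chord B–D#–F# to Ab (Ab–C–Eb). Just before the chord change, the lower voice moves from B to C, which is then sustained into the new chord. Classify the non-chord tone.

C is an anticipation.

The harmony at that moment is B major triad (B, D#, F#); C is not a chord tone.
It is approached by step up from B and then sustained as the same pitch into the next harmony.
Arriving early and becoming a chord tone when the harmony changes — an anticipation.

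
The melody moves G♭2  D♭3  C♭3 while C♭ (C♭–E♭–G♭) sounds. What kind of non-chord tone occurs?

D♭3 is an appoggiatura.

The harmony at that moment is C♭ major triad (C♭, E♭, G♭); D♭3 is not a chord tone.
It is approached by leap up from G♭2 and left by step down to C♭3.
Leap in, step out — an appoggiatura.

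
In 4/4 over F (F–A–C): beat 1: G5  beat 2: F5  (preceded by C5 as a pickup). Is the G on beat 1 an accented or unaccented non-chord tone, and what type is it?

Accented appoggiatura.

The harmony at that moment is F major triad (F, A, C); G5 is not a chord tone.
It is approached by leap up from C5 and left by step down to F5.
Leap in, step out — an appoggiatura.
It falls on the downbeat, so it is accented.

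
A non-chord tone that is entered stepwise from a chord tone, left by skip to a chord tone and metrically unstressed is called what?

Approach: by step. Departure: by leap. Metric position: weak.
Step in, leap out, from a weak position — an escape tone (échappée). (It is the mirror image of the appoggiatura, which leaps in and steps out on a strong beat.)

Escape tone.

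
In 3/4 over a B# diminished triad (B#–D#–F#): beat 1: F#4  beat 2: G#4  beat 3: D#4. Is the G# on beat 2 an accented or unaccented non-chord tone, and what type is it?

Unaccented escape tone.

The harmony at that moment is B# diminished triad (B#, D#, F#); G#4 is not a chord tone.
It is approached by step up from F#4 and left by leap down to D#4.
Step in, leap out — an escape tone.
It falls on a weak beat, so it is unaccented.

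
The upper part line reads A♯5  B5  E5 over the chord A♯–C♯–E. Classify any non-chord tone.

B5 is an escape tone.

The harmony at that moment is A♯ diminished triad (A♯, C♯, E); B5 is not a chord tone.
It is approached by step up from A♯5 and left by leap down to E5.
Step in, leap out — an escape tone.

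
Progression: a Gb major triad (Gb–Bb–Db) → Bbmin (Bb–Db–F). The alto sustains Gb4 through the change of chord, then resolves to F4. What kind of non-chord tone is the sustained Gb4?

The harmony at that moment is Bb minor triad (Bb, Db, F); Gb4 is not a chord tone.
It is held over (the same pitch as the preceding Gb4) and left by step down to F4.
Held over from the previous chord and resolving down by step — a suspension.

Gb4 is a suspension.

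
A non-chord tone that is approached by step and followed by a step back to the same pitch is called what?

Approach: by step. Departure: by step in the opposite direction, back to the starting pitch.
Stepwise on both sides but reversing to return to the same chord tone — a neighbor tone. (Had it continued onward in the same direction it would be a passing tone instead.)

Neighbor tone.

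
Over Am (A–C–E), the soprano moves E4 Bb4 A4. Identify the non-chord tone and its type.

Bb4 is an appoggiatura.

The harmony at that moment is A minor triad (A, C, E); Bb4 is not a chord tone.
It is approached by leap up from E4 and left by step down to A4.
Leap in, step out — an appoggiatura.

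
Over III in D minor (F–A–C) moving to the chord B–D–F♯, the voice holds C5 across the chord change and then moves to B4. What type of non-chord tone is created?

C5 is a suspension.

The harmony at that moment is B minor triad (B, D, F♯); C5 is not a chord tone.
It is held over (the same pitch as the preceding C5) and left by step down to B4.
Held over from the previous chord and resolving down by step — a suspension.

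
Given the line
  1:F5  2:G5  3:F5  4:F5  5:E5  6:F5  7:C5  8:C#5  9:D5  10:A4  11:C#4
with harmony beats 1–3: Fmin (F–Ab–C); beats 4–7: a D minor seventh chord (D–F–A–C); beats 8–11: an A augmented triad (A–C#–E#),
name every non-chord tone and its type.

G5 (beat 2) — neighbor tone; E5 (beat 5) — neighbor tone; D5 (beat 9) — escape tone.

The harmony at that moment is F minor triad (F, Ab, C); G5 is not a chord tone.
It is approached by step up from F5 and left by step down to F5.
Step away and step back to the same note — a neighbor tone (upper neighbor).
The harmony at that moment is D minor seventh chord (D, F, A, C); E5 is not a chord tone.
It is approached by step down from F5 and left by step up to F5.
Step away and step back to the same note — a neighbor tone (lower neighbor).
The harmony at that moment is A augmented triad (A, C#, E#); D5 is not a chord tone.
It is approached by step up from C#5 and left by leap down to A4.
Step in, leap out — an escape tone.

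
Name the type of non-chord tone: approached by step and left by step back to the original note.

Neighbor tone.

Approach: by step. Departure: by step in the opposite direction, back to the starting pitch.
Stepwise on both sides but reversing to return to the same chord tone — a neighbor tone. (Had it continued onward in the same direction it would be a passing tone instead.)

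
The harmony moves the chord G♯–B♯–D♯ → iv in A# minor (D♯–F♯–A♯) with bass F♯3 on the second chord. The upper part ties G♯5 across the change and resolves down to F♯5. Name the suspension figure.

9–8 suspension.

At the second chord the bass is F♯3. The suspended G♯5 lies a ninth above the bass; after resolving down by step to F♯5, the interval above the bass becomes an octave.
Suspension figures are named by those two intervals: 9–8.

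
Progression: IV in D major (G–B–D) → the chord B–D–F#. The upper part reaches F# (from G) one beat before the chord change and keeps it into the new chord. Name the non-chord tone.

F# is an anticipation.

The harmony at that moment is G major triad (G, B, D); F# is not a chord tone.
It is approached by step down from G and then sustained as the same pitch into the next harmony.
Arriving early and becoming a chord tone when the harmony changes — an anticipation.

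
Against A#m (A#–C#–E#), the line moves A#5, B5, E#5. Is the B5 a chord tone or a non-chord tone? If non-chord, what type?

Non-chord tone — an escape tone.

The harmony at that moment is A# minor triad (A#, C#, E#); B5 is not a chord tone.
It is approached by step up from A#5 and left by leap down to E#5.
Step in, leap out — an escape tone.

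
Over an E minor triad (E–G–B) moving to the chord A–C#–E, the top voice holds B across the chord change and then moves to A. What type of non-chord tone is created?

The harmony at that moment is A major triad (A, C#, E); B is not a chord tone.
It is held over (the same pitch as the preceding B) and left by step down to A.
Held over from the previous chord and resolving down by step — a suspension.

B is a suspension.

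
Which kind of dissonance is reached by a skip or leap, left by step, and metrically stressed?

Approach: by leap. Departure: by step. Metric position: strong.
Leap in, step out, in a metrically strong position — an appoggiatura. (It is the mirror image of the escape tone, which steps in and leaps out from a weak position.)

Appoggiatura.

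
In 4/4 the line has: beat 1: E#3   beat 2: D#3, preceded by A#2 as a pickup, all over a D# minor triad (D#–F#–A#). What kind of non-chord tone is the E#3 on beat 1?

Appoggiatura.

The harmony at that moment is D# minor triad (D#, F#, A#); E#3 is not a chord tone.
It is approached by leap up from A#2 and left by step down to D#3.
Leap in, step out, metrically accented — an appoggiatura.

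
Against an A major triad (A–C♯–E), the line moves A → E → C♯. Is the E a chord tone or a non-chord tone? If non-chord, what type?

A major triad contains A, C♯, E; E is the fifth, so it is a chord tone.

Chord tone (the fifth of A major triad).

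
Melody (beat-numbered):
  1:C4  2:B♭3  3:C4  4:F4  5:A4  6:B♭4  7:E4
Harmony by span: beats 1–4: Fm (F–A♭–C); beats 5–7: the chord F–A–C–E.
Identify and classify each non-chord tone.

B♭3 (beat 2) — neighbor tone; B♭4 (beat 6) — escape tone.

The harmony at that moment is F minor triad (F, A♭, C); B♭3 is not a chord tone.
It is approached by step down from C4 and left by step up to C4.
Step away and step back to the same note — a neighbor tone (lower neighbor).
The harmony at that moment is F major seventh chord (F, A, C, E); B♭4 is not a chord tone.
It is approached by step up from A4 and left by leap down to E4.
Step in, leap out — an escape tone.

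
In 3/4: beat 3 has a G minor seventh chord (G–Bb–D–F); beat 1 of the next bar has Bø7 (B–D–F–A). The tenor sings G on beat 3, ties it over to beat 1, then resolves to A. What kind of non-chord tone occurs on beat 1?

Retardation.

The harmony at that moment is B half-diminished seventh chord (B, D, F, A); G is not a chord tone.
It is held over (the same pitch as the preceding G) and left by step up to A.
Held over from the previous chord and resolving up by step — a retardation.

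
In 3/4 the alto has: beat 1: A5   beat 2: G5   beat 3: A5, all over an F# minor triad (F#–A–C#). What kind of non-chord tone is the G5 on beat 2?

The harmony at that moment is F# minor triad (F#, A, C#); G5 is not a chord tone.
It is approached by step down from A5 and left by step up to A5.
Step away and step back to the same note — a neighbor tone (lower neighbor).

Lower neighbor tone.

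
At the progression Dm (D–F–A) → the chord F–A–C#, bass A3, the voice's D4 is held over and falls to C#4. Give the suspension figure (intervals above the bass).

At the second chord the bass is A3. The suspended D4 lies a fourth above the bass; after resolving down by step to C#4, the interval above the bass becomes a third.
Suspension figures are named by those two intervals: 4–3.

4–3 suspension.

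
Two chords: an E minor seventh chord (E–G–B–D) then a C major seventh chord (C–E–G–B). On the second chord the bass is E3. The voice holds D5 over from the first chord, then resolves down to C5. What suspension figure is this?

At the second chord the bass is E3. The suspended D5 lies a seventh above the bass; after resolving down by step to C5, the interval above the bass becomes a sixth.
Suspension figures are named by those two intervals: 7–6.

7–6 suspension.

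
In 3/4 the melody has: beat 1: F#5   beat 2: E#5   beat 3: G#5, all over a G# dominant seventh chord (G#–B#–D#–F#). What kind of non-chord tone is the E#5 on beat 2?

The harmony at that moment is G# dominant seventh chord (G#, B#, D#, F#); E#5 is not a chord tone.
It is approached by step down from F#5 and left by leap up to G#5.
Step in, leap out, on a weak beat — an escape tone.

Escape tone.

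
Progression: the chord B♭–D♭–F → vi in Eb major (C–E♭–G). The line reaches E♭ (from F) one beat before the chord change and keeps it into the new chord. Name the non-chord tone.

The harmony at that moment is B♭ minor triad (B♭, D♭, F); E♭ is not a chord tone.
It is approached by step down from F and then sustained as the same pitch into the next harmony.
Arriving early and becoming a chord tone when the harmony changes — an anticipation.

E♭ is an anticipation.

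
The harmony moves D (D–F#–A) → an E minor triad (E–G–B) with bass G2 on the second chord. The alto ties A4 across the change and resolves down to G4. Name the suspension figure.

At the second chord the bass is G2. The suspended A4 lies a ninth above the bass; after resolving down by step to G4, the interval above the bass becomes an octave.
Suspension figures are named by those two intervals: 9–8.

9–8 suspension.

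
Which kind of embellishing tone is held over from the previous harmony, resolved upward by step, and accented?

Retardation.

Approach: by preparation — the pitch is first a chord tone, then held (tied or repeated) while the harmony changes under it. Departure: up by step. Metric position: strong.
A prepared dissonance that resolves upward by step — a retardation. (The same figure resolving downward would be a suspension.)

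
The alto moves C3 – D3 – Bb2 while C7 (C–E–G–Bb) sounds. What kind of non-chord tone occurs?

D3 is an escape tone.

The harmony at that moment is C dominant seventh chord (C, E, G, Bb); D3 is not a chord tone.
It is approached by step up from C3 and left by leap down to Bb2.
Step in, leap out — an escape tone.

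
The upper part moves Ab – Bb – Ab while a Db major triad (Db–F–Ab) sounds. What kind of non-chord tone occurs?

The harmony at that moment is Db major triad (Db, F, Ab); Bb is not a chord tone.
It is approached by step up from Ab and left by step down to Ab.
Step away and step back to the same note — a neighbor tone (upper neighbor).

Bb is a neighbor tone.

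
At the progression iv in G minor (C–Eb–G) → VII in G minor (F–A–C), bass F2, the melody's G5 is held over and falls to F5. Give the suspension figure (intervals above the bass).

9–8 suspension.

At the second chord the bass is F2. The suspended G5 lies a ninth above the bass; after resolving down by step to F5, the interval above the bass becomes an octave.
Suspension figures are named by those two intervals: 9–8.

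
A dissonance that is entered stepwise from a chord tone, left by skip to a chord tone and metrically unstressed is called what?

Escape tone.

Approach: by step. Departure: by leap. Metric position: weak.
Step in, leap out, from a weak position — an escape tone (échappée). (It is the mirror image of the appoggiatura, which leaps in and steps out on a strong beat.)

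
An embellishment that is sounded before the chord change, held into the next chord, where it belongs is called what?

Anticipation.

Approach: ahead of the chord change (typically by step), so it is dissonant against the current harmony. Departure: none — the same pitch is restated or held and is a chord tone of the new harmony.
Dissonant first, consonant once the harmony catches up: the note simply arrives early — an anticipation. (The reverse timing, consonant first and dissonant after the change, would be a suspension or retardation.)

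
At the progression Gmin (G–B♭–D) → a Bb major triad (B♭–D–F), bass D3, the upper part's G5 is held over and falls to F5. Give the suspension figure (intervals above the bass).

4–3 suspension.

At the second chord the bass is D3. The suspended G5 lies a fourth above the bass; after resolving down by step to F5, the interval above the bass becomes a third.
Suspension figures are named by those two intervals: 4–3.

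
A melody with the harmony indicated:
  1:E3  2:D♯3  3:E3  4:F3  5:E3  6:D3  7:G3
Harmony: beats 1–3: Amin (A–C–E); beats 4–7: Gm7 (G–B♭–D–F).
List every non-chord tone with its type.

The harmony at that moment is A minor triad (A, C, E); D♯3 is not a chord tone.
It is approached by step down from E3 and left by step up to E3.
Step away and step back to the same note — a neighbor tone (lower neighbor).
The harmony at that moment is G minor seventh chord (G, B♭, D, F); E3 is not a chord tone.
It is approached by step down from F3 and left by step down to D3.
Step in, step out in the same direction — a passing tone.

D♯3 (beat 2) — neighbor tone; E3 (beat 5) — passing tone.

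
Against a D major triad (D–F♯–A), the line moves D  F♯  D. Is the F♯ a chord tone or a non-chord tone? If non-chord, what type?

Chord tone (the third of D major triad).

D major triad contains D, F♯, A; F♯ is the third, so it is a chord tone.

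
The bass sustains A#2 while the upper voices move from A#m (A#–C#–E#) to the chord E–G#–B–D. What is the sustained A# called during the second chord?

The harmony at that moment is E dominant seventh chord (E, G#, B, D); A#2 is not a chord tone.
It is held over (the same pitch as the preceding A#2) and then sustained as the same pitch into the next harmony.
Sustained through a change of harmony — a pedal tone.

Pedal tone (pedal point).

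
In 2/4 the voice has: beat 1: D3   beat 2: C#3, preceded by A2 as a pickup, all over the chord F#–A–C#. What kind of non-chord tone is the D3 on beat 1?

Appoggiatura.

The harmony at that moment is F# minor triad (F#, A, C#); D3 is not a chord tone.
It is approached by leap up from A2 and left by step down to C#3.
Leap in, step out, metrically accented — an appoggiatura.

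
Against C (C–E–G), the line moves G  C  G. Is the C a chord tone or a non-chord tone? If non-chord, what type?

Chord tone (the root of C major triad).

C major triad contains C, E, G; C is the root, so it is a chord tone.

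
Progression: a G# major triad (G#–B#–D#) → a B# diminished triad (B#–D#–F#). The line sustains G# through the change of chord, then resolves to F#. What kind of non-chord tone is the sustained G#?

G# is a suspension.

The harmony at that moment is B# diminished triad (B#, D#, F#); G# is not a chord tone.
It is held over (the same pitch as the preceding G#) and left by step down to F#.
Held over from the previous chord and resolving down by step — a suspension.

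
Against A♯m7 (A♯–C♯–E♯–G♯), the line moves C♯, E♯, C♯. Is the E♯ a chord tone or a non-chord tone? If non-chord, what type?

A# minor seventh chord contains A♯, C♯, E♯, G♯; E♯ is the fifth, so it is a chord tone.

Chord tone (the fifth of A# minor seventh chord).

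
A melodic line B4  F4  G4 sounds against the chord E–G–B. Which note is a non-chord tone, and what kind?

The harmony at that moment is E minor triad (E, G, B); F4 is not a chord tone.
It is approached by leap down from B4 and left by step up to G4.
Leap in, step out — an appoggiatura.

F4 is an appoggiatura.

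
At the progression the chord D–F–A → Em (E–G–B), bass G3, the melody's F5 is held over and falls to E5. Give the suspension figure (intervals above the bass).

At the second chord the bass is G3. The suspended F5 lies a seventh above the bass; after resolving down by step to E5, the interval above the bass becomes a sixth.
Suspension figures are named by those two intervals: 7–6.

7–6 suspension.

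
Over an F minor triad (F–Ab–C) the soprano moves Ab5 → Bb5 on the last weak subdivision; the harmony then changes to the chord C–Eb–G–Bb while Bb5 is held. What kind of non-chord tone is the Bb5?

Bb5 is an anticipation.

The harmony at that moment is F minor triad (F, Ab, C); Bb5 is not a chord tone.
It is approached by step up from Ab5 and then sustained as the same pitch into the next harmony.
Arriving early and becoming a chord tone when the harmony changes — an anticipation.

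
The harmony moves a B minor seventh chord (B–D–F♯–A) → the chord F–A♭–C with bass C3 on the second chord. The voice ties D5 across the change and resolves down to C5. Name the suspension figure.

At the second chord the bass is C3. The suspended D5 lies a ninth above the bass; after resolving down by step to C5, the interval above the bass becomes an octave.
Suspension figures are named by those two intervals: 9–8.

9–8 suspension.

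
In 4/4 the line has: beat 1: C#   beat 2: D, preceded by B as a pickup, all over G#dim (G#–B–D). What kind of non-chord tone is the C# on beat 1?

The harmony at that moment is G# diminished triad (G#, B, D); C# is not a chord tone.
It is approached by step up from B and left by step up to D.
Step in, step out in the same direction — a passing tone.

Passing tone.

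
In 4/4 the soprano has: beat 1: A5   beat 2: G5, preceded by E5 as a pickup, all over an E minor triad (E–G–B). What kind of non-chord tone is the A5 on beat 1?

The harmony at that moment is E minor triad (E, G, B); A5 is not a chord tone.
It is approached by leap up from E5 and left by step down to G5.
Leap in, step out, metrically accented — an appoggiatura.

Appoggiatura.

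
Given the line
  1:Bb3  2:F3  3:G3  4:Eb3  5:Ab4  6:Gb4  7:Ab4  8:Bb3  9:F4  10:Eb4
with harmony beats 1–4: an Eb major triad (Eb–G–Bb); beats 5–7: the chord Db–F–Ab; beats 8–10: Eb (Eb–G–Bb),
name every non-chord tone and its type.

F3 (beat 2) — appoggiatura; Gb4 (beat 6) — neighbor tone; F4 (beat 9) — appoggiatura.

The harmony at that moment is Eb major triad (Eb, G, Bb); F3 is not a chord tone.
It is approached by leap down from Bb3 and left by step up to G3.
Leap in, step out — an appoggiatura.
The harmony at that moment is Db major triad (Db, F, Ab); Gb4 is not a chord tone.
It is approached by step down from Ab4 and left by step up to Ab4.
Step away and step back to the same note — a neighbor tone (lower neighbor).
The harmony at that moment is Eb major triad (Eb, G, Bb); F4 is not a chord tone.
It is approached by leap up from Bb3 and left by step down to Eb4.
Leap in, step out — an appoggiatura.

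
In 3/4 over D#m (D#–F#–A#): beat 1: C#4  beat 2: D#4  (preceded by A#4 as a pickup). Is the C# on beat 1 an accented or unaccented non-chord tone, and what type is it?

The harmony at that moment is D# minor triad (D#, F#, A#); C#4 is not a chord tone.
It is approached by leap down from A#4 and left by step up to D#4.
Leap in, step out — an appoggiatura.
It falls on the downbeat, so it is accented.

Accented appoggiatura.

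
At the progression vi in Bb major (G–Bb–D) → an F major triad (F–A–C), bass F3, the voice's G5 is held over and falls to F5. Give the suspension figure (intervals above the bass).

At the second chord the bass is F3. The suspended G5 lies a ninth above the bass; after resolving down by step to F5, the interval above the bass becomes an octave.
Suspension figures are named by those two intervals: 9–8.

9–8 suspension.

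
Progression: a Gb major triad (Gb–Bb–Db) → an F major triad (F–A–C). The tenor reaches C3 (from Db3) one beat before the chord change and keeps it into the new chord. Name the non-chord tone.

C3 is an anticipation.

The harmony at that moment is Gb major triad (Gb, Bb, Db); C3 is not a chord tone.
It is approached by step down from Db3 and then sustained as the same pitch into the next harmony.
Arriving early and becoming a chord tone when the harmony changes — an anticipation.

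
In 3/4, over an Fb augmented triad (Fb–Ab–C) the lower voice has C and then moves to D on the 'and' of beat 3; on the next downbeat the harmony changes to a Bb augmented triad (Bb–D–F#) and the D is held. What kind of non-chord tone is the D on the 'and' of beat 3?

Anticipation.

The harmony at that moment is Fb augmented triad (Fb, Ab, C); D is not a chord tone.
It is approached by step up from C and then sustained as the same pitch into the next harmony.
Arriving early and becoming a chord tone when the harmony changes — an anticipation.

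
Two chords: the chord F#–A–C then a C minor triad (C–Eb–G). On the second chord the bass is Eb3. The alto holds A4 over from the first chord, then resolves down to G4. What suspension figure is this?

4–3 suspension.

At the second chord the bass is Eb3. The suspended A4 lies a fourth above the bass; after resolving down by step to G4, the interval above the bass becomes a third.
Suspension figures are named by those two intervals: 4–3.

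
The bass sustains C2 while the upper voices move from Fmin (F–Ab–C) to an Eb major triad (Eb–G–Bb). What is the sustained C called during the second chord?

The harmony at that moment is Eb major triad (Eb, G, Bb); C2 is not a chord tone.
It is held over (the same pitch as the preceding C2) and then sustained as the same pitch into the next harmony.
Sustained through a change of harmony — a pedal tone.

Pedal tone (pedal point).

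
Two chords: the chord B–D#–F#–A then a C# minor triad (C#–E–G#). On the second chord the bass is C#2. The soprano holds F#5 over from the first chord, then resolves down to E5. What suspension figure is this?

4–3 suspension.

At the second chord the bass is C#2. The suspended F#5 lies a fourth above the bass; after resolving down by step to E5, the interval above the bass becomes a third.
Suspension figures are named by those two intervals: 4–3.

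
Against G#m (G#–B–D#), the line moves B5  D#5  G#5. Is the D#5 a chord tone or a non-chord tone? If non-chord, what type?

G# minor triad contains G#, B, D#; D# is the fifth, so it is a chord tone.

Chord tone (the fifth of G# minor triad).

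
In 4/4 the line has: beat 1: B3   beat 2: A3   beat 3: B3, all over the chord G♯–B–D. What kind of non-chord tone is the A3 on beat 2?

The harmony at that moment is G♯ diminished triad (G♯, B, D); A3 is not a chord tone.
It is approached by step down from B3 and left by step up to B3.
Step away and step back to the same note — a neighbor tone (lower neighbor).

Lower neighbor tone.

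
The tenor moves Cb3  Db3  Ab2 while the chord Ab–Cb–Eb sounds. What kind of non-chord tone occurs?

Db3 is an escape tone.

The harmony at that moment is Ab minor triad (Ab, Cb, Eb); Db3 is not a chord tone.
It is approached by step up from Cb3 and left by leap down to Ab2.
Step in, leap out — an escape tone.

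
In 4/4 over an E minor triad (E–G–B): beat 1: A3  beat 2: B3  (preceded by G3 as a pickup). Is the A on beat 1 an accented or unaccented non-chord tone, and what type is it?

The harmony at that moment is E minor triad (E, G, B); A3 is not a chord tone.
It is approached by step up from G3 and left by step up to B3.
Step in, step out in the same direction — a passing tone.
It falls on the downbeat, so it is accented.

Accented passing tone.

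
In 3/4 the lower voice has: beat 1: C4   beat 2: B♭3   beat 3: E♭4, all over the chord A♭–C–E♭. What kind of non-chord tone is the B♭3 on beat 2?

The harmony at that moment is A♭ major triad (A♭, C, E♭); B♭3 is not a chord tone.
It is approached by step down from C4 and left by leap up to E♭4.
Step in, leap out, on a weak beat — an escape tone.

Escape tone.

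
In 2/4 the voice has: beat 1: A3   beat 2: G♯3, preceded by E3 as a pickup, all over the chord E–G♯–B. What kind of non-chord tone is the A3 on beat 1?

Appoggiatura.

The harmony at that moment is E major triad (E, G♯, B); A3 is not a chord tone.
It is approached by leap up from E3 and left by step down to G♯3.
Leap in, step out, metrically accented — an appoggiatura.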